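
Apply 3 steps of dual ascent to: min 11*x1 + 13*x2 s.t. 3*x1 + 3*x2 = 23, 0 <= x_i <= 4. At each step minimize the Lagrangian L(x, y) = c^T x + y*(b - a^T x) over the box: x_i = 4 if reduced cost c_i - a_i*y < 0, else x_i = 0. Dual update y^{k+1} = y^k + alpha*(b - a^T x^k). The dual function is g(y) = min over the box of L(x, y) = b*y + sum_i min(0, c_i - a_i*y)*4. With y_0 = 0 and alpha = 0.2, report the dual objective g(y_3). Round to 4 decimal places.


Dual ascent for LP: min 11*x1 + 13*x2, 3*x1 + 3*x2 = 23, 0 <= x_i <= 4
Step 1: y^k = 0.0, reduced costs: (11.0, 13.0)
  x^k = (0.0, 0.0), subgradient = b - a^T x = 23.0
  y^{k+1} = 0.0 + 0.2*23.0 = 4.6
Step 2: y^k = 4.6, reduced costs: (-2.8, -0.8)
  x^k = (4.0, 4.0), subgradient = b - a^T x = -1.0
  y^{k+1} = 4.6 + 0.2*-1.0 = 4.4
Step 3: y^k = 4.4, reduced costs: (-2.2, -0.2)
  x^k = (4.0, 4.0), subgradient = b - a^T x = -1.0
  y^{k+1} = 4.4 + 0.2*-1.0 = 4.2
Dual objective at y_3 = 4.2: reduced costs (-1.6, 0.4), box minimizer x = (4.0, 0.0)
g(y_3) = b*y + (c1 - a1*y)*x1 + (c2 - a2*y)*x2 = 23*4.2 + (-1.6)*4.0 + 0.4*0.0 = 96.6 - 6.4 + 0.0 = 90.2


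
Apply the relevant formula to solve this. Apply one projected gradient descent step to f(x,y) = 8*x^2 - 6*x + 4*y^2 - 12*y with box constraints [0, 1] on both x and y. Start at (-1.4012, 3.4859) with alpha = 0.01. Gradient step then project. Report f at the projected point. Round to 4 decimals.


Step 1: Compute gradient at (-1.4012, 3.4859).
grad_x = 2*8*-1.4012 - 6 = -28.4192
grad_y = 2*4*3.4859 - 12 = 15.8872
Step 2: Gradient step.
x_raw = -1.4012 - 0.01*-28.4192 = -1.117
y_raw = 3.4859 - 0.01*15.8872 = 3.327
Step 3: Project onto [0, 1].
x_proj = clip(-1.117) = 0.0
y_proj = clip(3.327) = 1.0
Step 4: Evaluate f.
f(0.0, 1.0) = -8.0


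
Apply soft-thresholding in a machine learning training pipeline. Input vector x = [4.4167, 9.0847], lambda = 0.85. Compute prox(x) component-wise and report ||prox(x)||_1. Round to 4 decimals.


Soft-thresholding with lambda = 0.85:
prox(4.4167) = sign(4.4167)*max(|4.4167| - 0.85, 0) = 3.5667
prox(9.0847) = sign(9.0847)*max(|9.0847| - 0.85, 0) = 8.2347
prox(x) = [3.5667, 8.2347]
||prox(x)||_1 = 3.5667 + 8.2347 = 11.8014


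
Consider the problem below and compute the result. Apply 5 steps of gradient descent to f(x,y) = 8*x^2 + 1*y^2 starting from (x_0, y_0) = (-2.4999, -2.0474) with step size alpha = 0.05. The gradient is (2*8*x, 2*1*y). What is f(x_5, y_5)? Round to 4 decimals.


Gradient descent on f(x,y) = 8*x^2 + 1*y^2.
Starting point: (-2.4999, -2.0474), alpha = 0.05
Step 1: grad_x = 2*8*-2.4999 = -39.9984, grad_y = 2*1*-2.0474 = -4.0948
  x_1 = -2.4999 - 0.05*-39.9984 = -0.5
  y_1 = -2.0474 - 0.05*-4.0948 = -1.8427
Step 2: grad_x = 2*8*-0.5 = -7.9997, grad_y = 2*1*-1.8427 = -3.6853
  x_2 = -0.5 - 0.05*-7.9997 = -0.1
  y_2 = -1.8427 - 0.05*-3.6853 = -1.6584
Step 3: grad_x = 2*8*-0.1 = -1.5999, grad_y = 2*1*-1.6584 = -3.3168
  x_3 = -0.1 - 0.05*-1.5999 = -0.02
  y_3 = -1.6584 - 0.05*-3.3168 = -1.4926
Step 4: grad_x = 2*8*-0.02 = -0.32, grad_y = 2*1*-1.4926 = -2.9851
  x_4 = -0.02 - 0.05*-0.32 = -0.004
  y_4 = -1.4926 - 0.05*-2.9851 = -1.3433
Step 5: grad_x = 2*8*-0.004 = -0.064, grad_y = 2*1*-1.3433 = -2.6866
  x_5 = -0.004 - 0.05*-0.064 = -0.0008
  y_5 = -1.3433 - 0.05*-2.6866 = -1.209
f(-0.0008, -1.209) = 8*(-0.0008)^2 + 1*(-1.209)^2 = 1.4616


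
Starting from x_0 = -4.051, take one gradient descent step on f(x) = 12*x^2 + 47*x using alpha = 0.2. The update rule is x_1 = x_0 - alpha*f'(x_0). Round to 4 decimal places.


We compute the gradient at x_0 and apply the update.
f'(x) = 24*x + 47
f'(-4.051) = 24*-4.051 + 47 = -50.224
x_1 = -4.051 - 0.2*-50.224 = 5.9938


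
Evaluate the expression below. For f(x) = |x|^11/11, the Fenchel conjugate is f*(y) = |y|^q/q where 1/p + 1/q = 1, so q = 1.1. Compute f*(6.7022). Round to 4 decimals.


The conjugate exponent q satisfies 1/p + 1/q = 1.
p = 11, so q = 11/(11 - 1) = 1.1
|y|^q = 6.7022^1.1 = 8.1066
f*(6.7022) = 8.1066 / 1.1 = 7.3696


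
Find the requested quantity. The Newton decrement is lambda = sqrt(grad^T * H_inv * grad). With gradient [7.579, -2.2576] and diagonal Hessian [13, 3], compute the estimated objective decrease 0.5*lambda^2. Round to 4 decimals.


Step 1: H is diagonal, so H^(-1) * g = [0.583, -0.7525].
Step 2: g^T H^(-1) g = sum_i g_i^2 / H_ii
  = (7.579)^2/13 + (-2.2576)^2/3
  = 4.4186 + 1.6989 = 6.1175
Step 3: Objective decrease = 0.5 * g^T H^(-1) g = 3.0587


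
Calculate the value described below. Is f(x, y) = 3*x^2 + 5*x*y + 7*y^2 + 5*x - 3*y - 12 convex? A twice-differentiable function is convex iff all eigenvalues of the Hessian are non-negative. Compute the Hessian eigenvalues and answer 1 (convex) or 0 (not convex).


The Hessian of f(x,y) = 3*x^2 + 5*x*y + 7*y^2 + 5*x - 3*y - 12 is:
H = [[6, 5], [5, 14]]
Trace = 6 + 14 = 20
Determinant = 6*14 - (5)^2 = 59
Discriminant = (20)^2 - 4*59 = 164.0
Eigenvalues: lambda_1 = 3.5969, lambda_2 = 16.4031
The function is convex.

1


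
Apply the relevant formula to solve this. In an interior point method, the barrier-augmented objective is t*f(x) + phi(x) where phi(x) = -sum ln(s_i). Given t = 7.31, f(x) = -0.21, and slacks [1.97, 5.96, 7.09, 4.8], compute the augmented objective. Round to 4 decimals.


Step 1: Compute log-barrier.
ln values: [0.678, 1.7851, 1.9587, 1.5686]
phi = -(0.678 + 1.7851 + 1.9587 + 1.5686) = -5.9904
Step 2: Compute augmented objective.
t*f(x) = 7.31*-0.21 = -1.5351
Total = -1.5351 - 5.9904 = -7.5255


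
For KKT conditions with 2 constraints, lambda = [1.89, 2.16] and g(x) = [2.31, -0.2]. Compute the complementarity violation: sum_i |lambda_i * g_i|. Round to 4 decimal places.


KKT complementary slackness check:
lambda_1 * g_1 = 1.89 * 2.31 = 4.3659
lambda_2 * g_2 = 2.16 * -0.2 = -0.432
Total violation = 4.3659 + 0.432 = 4.7979


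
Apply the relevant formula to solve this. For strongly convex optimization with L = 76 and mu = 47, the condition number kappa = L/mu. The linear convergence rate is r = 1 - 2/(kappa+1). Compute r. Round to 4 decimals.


Step 1: Compute the condition number.
kappa = L/mu = 76/47 = 1.617
Step 2: Compute the convergence rate.
r = 1 - 2/(kappa + 1) = 1 - 2*mu/(L + mu) = (L - mu)/(L + mu) = 29/123 = 0.2358


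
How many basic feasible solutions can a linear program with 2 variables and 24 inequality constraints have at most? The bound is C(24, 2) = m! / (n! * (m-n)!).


Each vertex corresponds to some choice of n active constraints out of m, so the number of vertices is at most C(m, n) = m! / (n!(m-n)!).
m = 24, n = 2
Numerator: 24 * 23
Denominator: 2! = 2
C(24, 2) = 276


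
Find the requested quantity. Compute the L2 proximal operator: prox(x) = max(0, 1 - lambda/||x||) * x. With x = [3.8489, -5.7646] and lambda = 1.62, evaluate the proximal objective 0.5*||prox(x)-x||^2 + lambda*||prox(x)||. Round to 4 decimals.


Step 1: Compute ||x||.
||x|| = 6.9314
Step 2: Compute scaling factor.
scale = max(0, 1 - 1.62/6.9314) = 0.7663
Step 3: prox(x) = [2.9493, -4.4173]
||prox(x)|| = 5.3114
Step 4: Proximal objective.
0.5*||prox-x||^2 = 1.3122
lambda*||prox|| = 8.6045
Total = 9.9167


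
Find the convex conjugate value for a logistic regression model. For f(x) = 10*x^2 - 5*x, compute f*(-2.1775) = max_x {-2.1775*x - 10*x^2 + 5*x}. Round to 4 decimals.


f*(y) = sup_x {y*x - a*x^2 - b*x} = sup_x {(y-b)*x - a*x^2}
FOC: (y - b) - 2a*x = 0 => x* = (y - b)/(2a)
x* = (-2.1775 + 5)/(2*10) = 0.1411
f*(-2.1775) = (y-b)^2/(4a) = (-2.1775 + 5)^2/(4*10)
= 7.9665/40 = 0.1992


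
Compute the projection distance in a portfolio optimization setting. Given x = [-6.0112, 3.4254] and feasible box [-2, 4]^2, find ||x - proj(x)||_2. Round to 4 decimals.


Project each component onto [-2, 4].
clip(-6.0112) = -2.0, clip(3.4254) = 3.4254
Projection = [-2.0, 3.4254]
Squared diffs: [16.0897, 0.0]
Distance = sqrt(16.0897) = 4.0112


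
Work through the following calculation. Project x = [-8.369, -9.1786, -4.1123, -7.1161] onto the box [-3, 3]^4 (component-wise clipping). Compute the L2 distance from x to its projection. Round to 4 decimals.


Project each component onto [-3, 3].
clip(-8.369) = -3.0, clip(-9.1786) = -3.0, clip(-4.1123) = -3.0, clip(-7.1161) = -3.0
Projection = [-3.0, -3.0, -3.0, -3.0]
Squared diffs: [28.8262, 38.1751, 1.2372, 16.9423]
Distance = sqrt(85.1808) = 9.2293


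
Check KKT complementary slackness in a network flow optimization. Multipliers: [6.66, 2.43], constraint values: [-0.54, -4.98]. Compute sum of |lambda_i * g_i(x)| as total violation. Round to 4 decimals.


KKT complementary slackness check:
lambda_1 * g_1 = 6.66 * -0.54 = -3.5964
lambda_2 * g_2 = 2.43 * -4.98 = -12.1014
Total violation = 3.5964 + 12.1014 = 15.6978


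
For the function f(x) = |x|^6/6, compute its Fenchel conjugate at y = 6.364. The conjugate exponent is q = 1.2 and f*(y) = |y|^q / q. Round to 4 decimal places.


The conjugate exponent q satisfies 1/p + 1/q = 1.
p = 6, so q = 6/(6 - 1) = 1.2
|y|^q = 6.364^1.2 = 9.2146
f*(6.364) = 9.2146 / 1.2 = 7.6788


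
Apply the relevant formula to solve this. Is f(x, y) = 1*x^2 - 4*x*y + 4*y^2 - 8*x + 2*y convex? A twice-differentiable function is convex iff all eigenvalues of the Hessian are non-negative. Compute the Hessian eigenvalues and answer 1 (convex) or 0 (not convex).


The Hessian of f(x,y) = 1*x^2 - 4*x*y + 4*y^2 - 8*x + 2*y is:
H = [[2, -4], [-4, 8]]
Trace = 2 + 8 = 10
Determinant = 2*8 - (-4)^2 = 0
Discriminant = (10)^2 - 4*0 = 100.0
Eigenvalues: lambda_1 = 0.0, lambda_2 = 10.0
The function is convex.

1


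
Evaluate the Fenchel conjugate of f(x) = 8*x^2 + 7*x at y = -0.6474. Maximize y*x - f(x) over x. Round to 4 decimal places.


f*(y) = sup_x {y*x - a*x^2 - b*x} = sup_x {(y-b)*x - a*x^2}
FOC: (y - b) - 2a*x = 0 => x* = (y - b)/(2a)
x* = (-0.6474 - 7)/(2*8) = -0.478
f*(-0.6474) = (y-b)^2/(4a) = (-0.6474 - 7)^2/(4*8)
= 58.4827/32 = 1.8276


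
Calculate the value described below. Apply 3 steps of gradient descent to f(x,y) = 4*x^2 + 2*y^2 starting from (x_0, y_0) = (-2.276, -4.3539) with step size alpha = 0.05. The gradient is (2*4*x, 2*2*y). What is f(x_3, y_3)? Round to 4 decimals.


Gradient descent on f(x,y) = 4*x^2 + 2*y^2.
Starting point: (-2.276, -4.3539), alpha = 0.05
Step 1: grad_x = 2*4*-2.276 = -18.208, grad_y = 2*2*-4.3539 = -17.4156
  x_1 = -2.276 - 0.05*-18.208 = -1.3656
  y_1 = -4.3539 - 0.05*-17.4156 = -3.4831
Step 2: grad_x = 2*4*-1.3656 = -10.9248, grad_y = 2*2*-3.4831 = -13.9325
  x_2 = -1.3656 - 0.05*-10.9248 = -0.8194
  y_2 = -3.4831 - 0.05*-13.9325 = -2.7865
Step 3: grad_x = 2*4*-0.8194 = -6.5549, grad_y = 2*2*-2.7865 = -11.146
  x_3 = -0.8194 - 0.05*-6.5549 = -0.4916
  y_3 = -2.7865 - 0.05*-11.146 = -2.2292
f(-0.4916, -2.2292) = 4*(-0.4916)^2 + 2*(-2.2292)^2 = 10.9054


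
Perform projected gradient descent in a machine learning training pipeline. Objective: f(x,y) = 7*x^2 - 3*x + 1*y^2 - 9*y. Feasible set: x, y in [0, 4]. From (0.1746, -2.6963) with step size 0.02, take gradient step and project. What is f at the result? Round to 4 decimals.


Step 1: Compute gradient at (0.1746, -2.6963).
grad_x = 2*7*0.1746 - 3 = -0.5556
grad_y = 2*1*-2.6963 - 9 = -14.3926
Step 2: Gradient step.
x_raw = 0.1746 - 0.02*-0.5556 = 0.1857
y_raw = -2.6963 - 0.02*-14.3926 = -2.4084
Step 3: Project onto [0, 4].
x_proj = clip(0.1857) = 0.1857
y_proj = clip(-2.4084) = 0.0
Step 4: Evaluate f.
f(0.1857, 0.0) = -0.3157


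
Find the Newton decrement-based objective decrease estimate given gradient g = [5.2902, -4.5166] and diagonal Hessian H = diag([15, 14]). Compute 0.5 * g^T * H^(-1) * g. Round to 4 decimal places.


Step 1: H is diagonal, so H^(-1) * g = [0.3527, -0.3226].
Step 2: g^T H^(-1) g = sum_i g_i^2 / H_ii
  = (5.2902)^2/15 + (-4.5166)^2/14
  = 1.8657 + 1.4571 = 3.3229
Step 3: Objective decrease = 0.5 * g^T H^(-1) g = 1.6614


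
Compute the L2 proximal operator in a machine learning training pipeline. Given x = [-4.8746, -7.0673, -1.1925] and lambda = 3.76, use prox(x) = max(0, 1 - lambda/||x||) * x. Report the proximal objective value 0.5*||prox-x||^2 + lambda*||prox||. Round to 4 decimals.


Step 1: Compute ||x||.
||x|| = 8.6678
Step 2: Compute scaling factor.
scale = max(0, 1 - 3.76/8.6678) = 0.5662
Step 3: prox(x) = [-2.76, -4.0016, -0.6752]
||prox(x)|| = 4.9078
Step 4: Proximal objective.
0.5*||prox-x||^2 = 7.0688
lambda*||prox|| = 18.4533
Total = 25.5221


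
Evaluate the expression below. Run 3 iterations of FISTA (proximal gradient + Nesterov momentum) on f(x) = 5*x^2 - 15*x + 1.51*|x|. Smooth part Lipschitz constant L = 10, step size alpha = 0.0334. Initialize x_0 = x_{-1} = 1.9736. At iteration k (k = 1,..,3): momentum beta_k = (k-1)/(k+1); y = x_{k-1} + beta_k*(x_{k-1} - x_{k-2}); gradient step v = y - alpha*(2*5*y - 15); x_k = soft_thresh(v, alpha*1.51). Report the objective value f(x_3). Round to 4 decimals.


FISTA on f(x) = 5*x^2 - 15*x + 1.51*|x|
L = 10, alpha = 0.0334
Iteration 1: beta = 0.0, y = 1.9736 + 0.0*(1.9736 - 1.9736) = 1.9736
  grad(y) = 4.736, v = y - alpha*grad = 1.8154
  prox(v) = soft_thresh(1.8154, 0.0504) = 1.765
Iteration 2: beta = 0.3333, y = 1.765 + 0.3333*(1.765 - 1.9736) = 1.6954
  grad(y) = 1.9544, v = y - alpha*grad = 1.6302
  prox(v) = soft_thresh(1.6302, 0.0504) = 1.5797
Iteration 3: beta = 0.5, y = 1.5797 + 0.5*(1.5797 - 1.765) = 1.4871
  grad(y) = -0.1289, v = y - alpha*grad = 1.4914
  prox(v) = soft_thresh(1.4914, 0.0504) = 1.441
f(x_3) = 5*1.441^2 - 15*1.441 + 1.51*|1.441| = -9.0567


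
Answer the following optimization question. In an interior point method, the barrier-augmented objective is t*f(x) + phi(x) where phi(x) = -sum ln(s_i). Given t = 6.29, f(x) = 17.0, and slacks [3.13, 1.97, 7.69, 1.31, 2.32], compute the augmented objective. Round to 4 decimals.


Step 1: Compute log-barrier.
ln values: [1.141, 0.678, 2.0399, 0.27, 0.8416]
phi = -(1.141 + 0.678 + 2.0399 + 0.27 + 0.8416) = -4.9706
Step 2: Compute augmented objective.
t*f(x) = 6.29*17.0 = 106.93
Total = 106.93 - 4.9706 = 101.9594


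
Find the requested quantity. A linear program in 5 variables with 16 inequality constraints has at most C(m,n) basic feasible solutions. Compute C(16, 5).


Each vertex corresponds to some choice of n active constraints out of m, so the number of vertices is at most C(m, n) = m! / (n!(m-n)!).
m = 16, n = 5
Numerator: 16 * 15 * 14 * 13 * 12
Denominator: 5! = 120
C(16, 5) = 4368


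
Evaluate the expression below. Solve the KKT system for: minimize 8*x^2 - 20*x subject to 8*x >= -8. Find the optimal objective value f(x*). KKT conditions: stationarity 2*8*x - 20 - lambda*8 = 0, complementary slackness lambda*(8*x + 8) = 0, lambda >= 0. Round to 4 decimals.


Step 1: Try lambda = 0 (constraint inactive).
Stationarity: 2*8*x - 20 = 0
x* = 20/(2*8) = 1.25
Check constraint: 8*1.25 = 10.0 >= -8 -- satisfied.
Step 2: Compute optimal value.
f(x*) = 8*1.25^2 - 20*1.25 = -12.5


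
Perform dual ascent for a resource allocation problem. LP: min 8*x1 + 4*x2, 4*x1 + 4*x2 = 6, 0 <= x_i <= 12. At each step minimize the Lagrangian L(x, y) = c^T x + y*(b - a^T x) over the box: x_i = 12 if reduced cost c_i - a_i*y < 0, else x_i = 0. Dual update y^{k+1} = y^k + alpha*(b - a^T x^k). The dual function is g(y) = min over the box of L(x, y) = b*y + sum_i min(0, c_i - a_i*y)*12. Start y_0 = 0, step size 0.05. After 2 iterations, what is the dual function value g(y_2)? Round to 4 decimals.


Dual ascent for LP: min 8*x1 + 4*x2, 4*x1 + 4*x2 = 6, 0 <= x_i <= 12
Step 1: y^k = 0.0, reduced costs: (8.0, 4.0)
  x^k = (0.0, 0.0), subgradient = b - a^T x = 6.0
  y^{k+1} = 0.0 + 0.05*6.0 = 0.3
Step 2: y^k = 0.3, reduced costs: (6.8, 2.8)
  x^k = (0.0, 0.0), subgradient = b - a^T x = 6.0
  y^{k+1} = 0.3 + 0.05*6.0 = 0.6
Dual objective at y_2 = 0.6: reduced costs (5.6, 1.6), box minimizer x = (0.0, 0.0)
g(y_2) = b*y + (c1 - a1*y)*x1 + (c2 - a2*y)*x2 = 6*0.6 + 5.6*0.0 + 1.6*0.0 = 3.6 + 0.0 + 0.0 = 3.6


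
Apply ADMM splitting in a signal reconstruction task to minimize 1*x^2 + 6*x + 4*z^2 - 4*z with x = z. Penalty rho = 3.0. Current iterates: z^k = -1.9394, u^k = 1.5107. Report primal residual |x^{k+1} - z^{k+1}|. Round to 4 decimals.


ADMM iteration with rho = 3.0, z^k = -1.9394, u^k = 1.5107
Step 1: x-update.
Minimize 1*x^2 + 6*x + (3.0/2)*(x + 1.9394 + 1.5107)^2
FOC: (2*1 + 3.0)*x = -6 + 3.0*(-1.9394 - 1.5107)
x^{k+1} = -3.2701
Step 2: z-update.
Minimize 4*z^2 - 4*z + (3.0/2)*(-3.2701 - z + 1.5107)^2
FOC: (2*4 + 3.0)*z = 4 + 3.0*(-3.2701 + 1.5107)
z^{k+1} = -0.1162
Step 3: u-update.
u^{k+1} = 1.5107 - 3.2701 + 0.1162 = -1.6432
Step 4: Primal residual = |-3.2701 + 0.1162| = 3.1539


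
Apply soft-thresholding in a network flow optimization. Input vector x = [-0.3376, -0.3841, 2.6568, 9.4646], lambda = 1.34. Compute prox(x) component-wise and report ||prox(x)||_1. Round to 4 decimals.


Soft-thresholding with lambda = 1.34:
prox(-0.3376) = sign(-0.3376)*max(|-0.3376| - 1.34, 0) = 0.0
prox(-0.3841) = sign(-0.3841)*max(|-0.3841| - 1.34, 0) = 0.0
prox(2.6568) = sign(2.6568)*max(|2.6568| - 1.34, 0) = 1.3168
prox(9.4646) = sign(9.4646)*max(|9.4646| - 1.34, 0) = 8.1246
prox(x) = [0.0, 0.0, 1.3168, 8.1246]
||prox(x)||_1 = 0.0 + 0.0 + 1.3168 + 8.1246 = 9.4414


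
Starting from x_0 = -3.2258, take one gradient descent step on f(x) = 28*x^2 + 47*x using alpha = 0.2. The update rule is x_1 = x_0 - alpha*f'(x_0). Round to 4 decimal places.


We compute the gradient at x_0 and apply the update.
f'(x) = 56*x + 47
f'(-3.2258) = 56*-3.2258 + 47 = -133.6448
x_1 = -3.2258 - 0.2*-133.6448 = 23.5032


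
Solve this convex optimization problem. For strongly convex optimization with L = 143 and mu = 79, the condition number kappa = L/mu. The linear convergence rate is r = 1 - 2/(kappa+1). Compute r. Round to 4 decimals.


Step 1: Compute the condition number.
kappa = L/mu = 143/79 = 1.8101
Step 2: Compute the convergence rate.
r = 1 - 2/(kappa + 1) = 1 - 2*mu/(L + mu) = (L - mu)/(L + mu) = 64/222 = 0.2883


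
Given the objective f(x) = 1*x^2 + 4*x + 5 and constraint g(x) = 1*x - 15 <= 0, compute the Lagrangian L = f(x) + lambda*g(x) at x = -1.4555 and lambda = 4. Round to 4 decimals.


Step 1: Evaluate f(x).
f(-1.4555) = 1*(-1.4555)^2 + 4*(-1.4555) + 5 = 1.2965
Step 2: Evaluate g(x).
g(-1.4555) = 1*-1.4555 - 15 = -16.4555
Step 3: Compute Lagrangian.
L = 1.2965 + 4*-16.4555 = -64.5255


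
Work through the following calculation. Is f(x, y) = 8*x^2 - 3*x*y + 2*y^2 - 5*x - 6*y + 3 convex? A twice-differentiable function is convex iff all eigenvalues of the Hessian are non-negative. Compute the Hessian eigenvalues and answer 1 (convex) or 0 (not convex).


The Hessian of f(x,y) = 8*x^2 - 3*x*y + 2*y^2 - 5*x - 6*y + 3 is:
H = [[16, -3], [-3, 4]]
Trace = 16 + 4 = 20
Determinant = 16*4 - (-3)^2 = 55
Discriminant = (20)^2 - 4*55 = 180.0
Eigenvalues: lambda_1 = 3.2918, lambda_2 = 16.7082
The function is convex.

1


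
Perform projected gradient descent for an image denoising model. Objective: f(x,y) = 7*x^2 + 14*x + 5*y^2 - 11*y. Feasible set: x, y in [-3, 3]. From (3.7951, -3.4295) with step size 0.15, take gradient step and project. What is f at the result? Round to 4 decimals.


Step 1: Compute gradient at (3.7951, -3.4295).
grad_x = 2*7*3.7951 + 14 = 67.1314
grad_y = 2*5*-3.4295 - 11 = -45.295
Step 2: Gradient step.
x_raw = 3.7951 - 0.15*67.1314 = -6.2746
y_raw = -3.4295 - 0.15*-45.295 = 3.3648
Step 3: Project onto [-3, 3].
x_proj = clip(-6.2746) = -3.0
y_proj = clip(3.3648) = 3.0
Step 4: Evaluate f.
f(-3.0, 3.0) = 33.0


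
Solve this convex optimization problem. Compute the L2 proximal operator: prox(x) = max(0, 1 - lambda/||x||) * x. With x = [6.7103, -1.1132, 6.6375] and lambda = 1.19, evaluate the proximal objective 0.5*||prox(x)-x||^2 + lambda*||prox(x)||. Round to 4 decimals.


Step 1: Compute ||x||.
||x|| = 9.5039
Step 2: Compute scaling factor.
scale = max(0, 1 - 1.19/9.5039) = 0.8748
Step 3: prox(x) = [5.8701, -0.9738, 5.8064]
||prox(x)|| = 8.3139
Step 4: Proximal objective.
0.5*||prox-x||^2 = 0.7081
lambda*||prox|| = 9.8935
Total = 10.6016


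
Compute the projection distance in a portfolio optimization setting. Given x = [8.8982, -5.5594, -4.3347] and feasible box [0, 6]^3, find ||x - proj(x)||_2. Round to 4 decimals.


Project each component onto [0, 6].
clip(8.8982) = 6.0, clip(-5.5594) = 0.0, clip(-4.3347) = 0.0
Projection = [6.0, 0.0, 0.0]
Squared diffs: [8.3996, 30.9069, 18.7896]
Distance = sqrt(58.0961) = 7.6221


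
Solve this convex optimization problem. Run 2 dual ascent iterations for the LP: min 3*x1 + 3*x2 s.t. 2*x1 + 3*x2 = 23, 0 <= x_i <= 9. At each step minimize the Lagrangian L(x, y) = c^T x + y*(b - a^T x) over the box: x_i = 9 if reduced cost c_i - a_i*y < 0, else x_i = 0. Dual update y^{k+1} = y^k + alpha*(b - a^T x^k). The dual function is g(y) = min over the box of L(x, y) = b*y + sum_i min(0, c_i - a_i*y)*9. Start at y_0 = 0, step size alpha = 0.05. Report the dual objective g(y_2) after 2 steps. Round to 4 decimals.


Dual ascent for LP: min 3*x1 + 3*x2, 2*x1 + 3*x2 = 23, 0 <= x_i <= 9
Step 1: y^k = 0.0, reduced costs: (3.0, 3.0)
  x^k = (0.0, 0.0), subgradient = b - a^T x = 23.0
  y^{k+1} = 0.0 + 0.05*23.0 = 1.15
Step 2: y^k = 1.15, reduced costs: (0.7, -0.45)
  x^k = (0.0, 9.0), subgradient = b - a^T x = -4.0
  y^{k+1} = 1.15 + 0.05*-4.0 = 0.95
Dual objective at y_2 = 0.95: reduced costs (1.1, 0.15), box minimizer x = (0.0, 0.0)
g(y_2) = b*y + (c1 - a1*y)*x1 + (c2 - a2*y)*x2 = 23*0.95 + 1.1*0.0 + 0.15*0.0 = 21.85 + 0.0 + 0.0 = 21.85


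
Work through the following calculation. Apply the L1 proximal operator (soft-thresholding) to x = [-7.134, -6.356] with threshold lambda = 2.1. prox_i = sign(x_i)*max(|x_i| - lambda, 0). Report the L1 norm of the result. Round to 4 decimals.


Soft-thresholding with lambda = 2.1:
prox(-7.134) = sign(-7.134)*max(|-7.134| - 2.1, 0) = -5.034
prox(-6.356) = sign(-6.356)*max(|-6.356| - 2.1, 0) = -4.256
prox(x) = [-5.034, -4.256]
||prox(x)||_1 = 5.034 + 4.256 = 9.29


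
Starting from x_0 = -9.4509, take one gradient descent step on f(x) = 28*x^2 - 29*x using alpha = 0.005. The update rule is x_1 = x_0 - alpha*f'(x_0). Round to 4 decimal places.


We compute the gradient at x_0 and apply the update.
f'(x) = 56*x - 29
f'(-9.4509) = 56*-9.4509 - 29 = -558.2504
x_1 = -9.4509 - 0.005*-558.2504 = -6.6596


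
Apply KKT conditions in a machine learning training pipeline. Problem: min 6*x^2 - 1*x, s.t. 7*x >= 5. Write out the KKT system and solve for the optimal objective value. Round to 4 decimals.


Step 1: Try lambda = 0 (constraint inactive).
x_unc = 1/(2*6) = 0.0833
Check: 7*0.0833 = 0.5831 < 5 -- violated!
Step 2: Constraint must be active: 7*x = 5
x* = 5/7 = 0.7143 (rounded; the exact value 5/7 is used below)
lambda = (2*6*(5/7) - 1)/7 = 1.0816
Step 3: Compute optimal value.
f(x*) = 6*(5/7)^2 - 1*(5/7) = 2.3469


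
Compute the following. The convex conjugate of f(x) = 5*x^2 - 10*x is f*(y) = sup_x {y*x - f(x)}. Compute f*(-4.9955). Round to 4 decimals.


f*(y) = sup_x {y*x - a*x^2 - b*x} = sup_x {(y-b)*x - a*x^2}
FOC: (y - b) - 2a*x = 0 => x* = (y - b)/(2a)
x* = (-4.9955 + 10)/(2*5) = 0.5005
f*(-4.9955) = (y-b)^2/(4a) = (-4.9955 + 10)^2/(4*5)
= 25.045/20 = 1.2523


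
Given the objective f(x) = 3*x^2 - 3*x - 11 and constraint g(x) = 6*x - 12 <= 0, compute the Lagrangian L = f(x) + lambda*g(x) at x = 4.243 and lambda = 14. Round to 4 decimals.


Step 1: Evaluate f(x).
f(4.243) = 3*4.243^2 - 3*4.243 - 11 = 30.2801
Step 2: Evaluate g(x).
g(4.243) = 6*4.243 - 12 = 13.458
Step 3: Compute Lagrangian.
L = 30.2801 + 14*13.458 = 218.6921


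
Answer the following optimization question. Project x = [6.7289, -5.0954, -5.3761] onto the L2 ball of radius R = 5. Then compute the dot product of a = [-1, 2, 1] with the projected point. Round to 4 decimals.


Step 1: Compute ||x|| (intermediates to 6 decimals).
||x|| = sqrt(6.7289^2 + (-5.0954)^2 + (-5.3761)^2) = 10.00718
Step 2: Project.
Since ||x|| > R, scale = R/||x|| = 5/10.00718 = 0.499641, proj(x) = scale * x
proj(x) = [3.362034, -2.545871, -2.68612]
Step 3: Dot product.
a^T * proj(x) = -1*3.362034 + 2*(-2.545871) + 1*(-2.68612) = -11.1399


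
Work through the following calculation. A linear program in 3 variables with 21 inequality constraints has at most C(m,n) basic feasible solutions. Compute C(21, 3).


Each vertex corresponds to some choice of n active constraints out of m, so the number of vertices is at most C(m, n) = m! / (n!(m-n)!).
m = 21, n = 3
Numerator: 21 * 20 * 19
Denominator: 3! = 6
C(21, 3) = 1330


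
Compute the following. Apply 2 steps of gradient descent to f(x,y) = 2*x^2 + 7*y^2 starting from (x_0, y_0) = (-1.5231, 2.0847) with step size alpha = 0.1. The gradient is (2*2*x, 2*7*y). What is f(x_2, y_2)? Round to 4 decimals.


Gradient descent on f(x,y) = 2*x^2 + 7*y^2.
Starting point: (-1.5231, 2.0847), alpha = 0.1
Step 1: grad_x = 2*2*-1.5231 = -6.0924, grad_y = 2*7*2.0847 = 29.1858
  x_1 = -1.5231 - 0.1*-6.0924 = -0.9139
  y_1 = 2.0847 - 0.1*29.1858 = -0.8339
Step 2: grad_x = 2*2*-0.9139 = -3.6554, grad_y = 2*7*-0.8339 = -11.6743
  x_2 = -0.9139 - 0.1*-3.6554 = -0.5483
  y_2 = -0.8339 - 0.1*-11.6743 = 0.3336
f(-0.5483, 0.3336) = 2*(-0.5483)^2 + 7*0.3336^2 = 1.3801


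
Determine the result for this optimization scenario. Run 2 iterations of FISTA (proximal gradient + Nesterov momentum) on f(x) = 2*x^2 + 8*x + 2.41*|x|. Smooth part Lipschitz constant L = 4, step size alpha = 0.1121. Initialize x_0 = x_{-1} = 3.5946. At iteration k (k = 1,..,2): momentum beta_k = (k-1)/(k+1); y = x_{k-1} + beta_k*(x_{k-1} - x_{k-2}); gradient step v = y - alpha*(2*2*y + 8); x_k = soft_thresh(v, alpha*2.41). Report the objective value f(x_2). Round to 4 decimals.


FISTA on f(x) = 2*x^2 + 8*x + 2.41*|x|
L = 4, alpha = 0.1121
Iteration 1: beta = 0.0, y = 3.5946 + 0.0*(3.5946 - 3.5946) = 3.5946
  grad(y) = 22.3784, v = y - alpha*grad = 1.086
  prox(v) = soft_thresh(1.086, 0.2702) = 0.8158
Iteration 2: beta = 0.3333, y = 0.8158 + 0.3333*(0.8158 - 3.5946) = -0.1104
  grad(y) = 7.5582, v = y - alpha*grad = -0.9577
  prox(v) = soft_thresh(-0.9577, 0.2702) = -0.6876
f(x_2) = 2*(-0.6876)^2 + 8*(-0.6876) + 2.41*|-0.6876| = -2.898


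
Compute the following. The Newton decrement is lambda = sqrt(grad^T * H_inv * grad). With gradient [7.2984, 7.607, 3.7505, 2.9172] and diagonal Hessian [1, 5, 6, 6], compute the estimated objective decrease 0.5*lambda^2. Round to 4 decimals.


Step 1: H is diagonal, so H^(-1) * g = [7.2984, 1.5214, 0.6251, 0.4862].
Step 2: g^T H^(-1) g = sum_i g_i^2 / H_ii
  = (7.2984)^2/1 + (7.607)^2/5 + (3.7505)^2/6 + (2.9172)^2/6
  = 53.2666 + 11.5733 + 2.3444 + 1.4183 = 68.6027
Step 3: Objective decrease = 0.5 * g^T H^(-1) g = 34.3013


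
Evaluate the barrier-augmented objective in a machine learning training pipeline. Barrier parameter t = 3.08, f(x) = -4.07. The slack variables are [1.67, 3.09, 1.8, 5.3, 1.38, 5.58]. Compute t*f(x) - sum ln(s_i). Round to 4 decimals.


Step 1: Compute log-barrier.
ln values: [0.5128, 1.1282, 0.5878, 1.6677, 0.3221, 1.7192]
phi = -(0.5128 + 1.1282 + 0.5878 + 1.6677 + 0.3221 + 1.7192) = -5.9378
Step 2: Compute augmented objective.
t*f(x) = 3.08*-4.07 = -12.5356
Total = -12.5356 - 5.9378 = -18.4734


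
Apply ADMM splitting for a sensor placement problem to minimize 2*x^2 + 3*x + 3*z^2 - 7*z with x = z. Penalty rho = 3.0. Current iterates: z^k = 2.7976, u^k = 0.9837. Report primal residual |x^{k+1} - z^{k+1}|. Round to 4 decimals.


ADMM iteration with rho = 3.0, z^k = 2.7976, u^k = 0.9837
Step 1: x-update.
Minimize 2*x^2 + 3*x + (3.0/2)*(x - 2.7976 + 0.9837)^2
FOC: (2*2 + 3.0)*x = -3 + 3.0*(2.7976 - 0.9837)
x^{k+1} = 0.3488
Step 2: z-update.
Minimize 3*z^2 - 7*z + (3.0/2)*(0.3488 - z + 0.9837)^2
FOC: (2*3 + 3.0)*z = 7 + 3.0*(0.3488 + 0.9837)
z^{k+1} = 1.2219
Step 3: u-update.
u^{k+1} = 0.9837 + 0.3488 - 1.2219 = 0.1106
Step 4: Primal residual = |0.3488 - 1.2219| = 0.8731


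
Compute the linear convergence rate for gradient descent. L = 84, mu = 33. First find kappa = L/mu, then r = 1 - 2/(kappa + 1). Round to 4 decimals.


Step 1: Compute the condition number.
kappa = L/mu = 84/33 = 2.5455
Step 2: Compute the convergence rate.
r = 1 - 2/(kappa + 1) = 1 - 2*mu/(L + mu) = (L - mu)/(L + mu) = 51/117 = 0.4359


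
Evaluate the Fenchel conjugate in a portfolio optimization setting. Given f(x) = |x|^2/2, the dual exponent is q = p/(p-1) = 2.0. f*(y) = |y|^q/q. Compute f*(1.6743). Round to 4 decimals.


The conjugate exponent q satisfies 1/p + 1/q = 1.
p = 2, so q = 2/(2 - 1) = 2.0
|y|^q = 1.6743^2.0 = 2.8033
f*(1.6743) = 2.8033 / 2.0 = 1.4016


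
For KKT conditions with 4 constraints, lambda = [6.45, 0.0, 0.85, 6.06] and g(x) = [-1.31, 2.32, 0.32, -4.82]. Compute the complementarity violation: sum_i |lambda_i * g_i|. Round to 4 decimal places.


KKT complementary slackness check:
lambda_1 * g_1 = 6.45 * -1.31 = -8.4495
lambda_2 * g_2 = 0.0 * 2.32 = 0.0
lambda_3 * g_3 = 0.85 * 0.32 = 0.272
lambda_4 * g_4 = 6.06 * -4.82 = -29.2092
Total violation = 8.4495 + 0.0 + 0.272 + 29.2092 = 37.9307


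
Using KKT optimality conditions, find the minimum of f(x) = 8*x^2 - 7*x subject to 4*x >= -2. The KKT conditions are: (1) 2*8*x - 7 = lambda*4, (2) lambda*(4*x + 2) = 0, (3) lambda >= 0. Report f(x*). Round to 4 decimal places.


Step 1: Try lambda = 0 (constraint inactive).
Stationarity: 2*8*x - 7 = 0
x* = 7/(2*8) = 0.4375
Check constraint: 4*0.4375 = 1.75 >= -2 -- satisfied.
Step 2: Compute optimal value.
f(x*) = 8*0.4375^2 - 7*0.4375 = -1.5313


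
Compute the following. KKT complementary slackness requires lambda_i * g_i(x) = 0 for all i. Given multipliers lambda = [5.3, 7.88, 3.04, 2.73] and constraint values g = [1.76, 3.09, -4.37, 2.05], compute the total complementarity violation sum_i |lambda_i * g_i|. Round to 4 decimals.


KKT complementary slackness check:
lambda_1 * g_1 = 5.3 * 1.76 = 9.328
lambda_2 * g_2 = 7.88 * 3.09 = 24.3492
lambda_3 * g_3 = 3.04 * -4.37 = -13.2848
lambda_4 * g_4 = 2.73 * 2.05 = 5.5965
Total violation = 9.328 + 24.3492 + 13.2848 + 5.5965 = 52.5585


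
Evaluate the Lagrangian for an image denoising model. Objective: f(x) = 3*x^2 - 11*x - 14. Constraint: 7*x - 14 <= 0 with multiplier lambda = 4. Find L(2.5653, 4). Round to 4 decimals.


Step 1: Evaluate f(x).
f(2.5653) = 3*2.5653^2 - 11*2.5653 - 14 = -22.476
Step 2: Evaluate g(x).
g(2.5653) = 7*2.5653 - 14 = 3.9571
Step 3: Compute Lagrangian.
L = -22.476 + 4*3.9571 = -6.6476


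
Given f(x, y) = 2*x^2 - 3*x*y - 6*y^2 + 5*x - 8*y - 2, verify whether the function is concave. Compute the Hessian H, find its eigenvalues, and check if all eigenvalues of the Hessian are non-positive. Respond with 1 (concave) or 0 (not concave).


The Hessian of f(x,y) = 2*x^2 - 3*x*y - 6*y^2 + 5*x - 8*y - 2 is:
H = [[4, -3], [-3, -12]]
Trace = 4 - 12 = -8
Determinant = 4*-12 - (-3)^2 = -57
Discriminant = (-8)^2 - 4*-57 = 292.0
Eigenvalues: lambda_1 = -12.544, lambda_2 = 4.544
The function is not concave.

0


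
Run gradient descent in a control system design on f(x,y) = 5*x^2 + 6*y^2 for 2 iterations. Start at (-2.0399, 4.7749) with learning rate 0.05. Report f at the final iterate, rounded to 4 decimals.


Gradient descent on f(x,y) = 5*x^2 + 6*y^2.
Starting point: (-2.0399, 4.7749), alpha = 0.05
Step 1: grad_x = 2*5*-2.0399 = -20.399, grad_y = 2*6*4.7749 = 57.2988
  x_1 = -2.0399 - 0.05*-20.399 = -1.02
  y_1 = 4.7749 - 0.05*57.2988 = 1.91
Step 2: grad_x = 2*5*-1.02 = -10.1995, grad_y = 2*6*1.91 = 22.9195
  x_2 = -1.02 - 0.05*-10.1995 = -0.51
  y_2 = 1.91 - 0.05*22.9195 = 0.764
f(-0.51, 0.764) = 5*(-0.51)^2 + 6*0.764^2 = 4.8024


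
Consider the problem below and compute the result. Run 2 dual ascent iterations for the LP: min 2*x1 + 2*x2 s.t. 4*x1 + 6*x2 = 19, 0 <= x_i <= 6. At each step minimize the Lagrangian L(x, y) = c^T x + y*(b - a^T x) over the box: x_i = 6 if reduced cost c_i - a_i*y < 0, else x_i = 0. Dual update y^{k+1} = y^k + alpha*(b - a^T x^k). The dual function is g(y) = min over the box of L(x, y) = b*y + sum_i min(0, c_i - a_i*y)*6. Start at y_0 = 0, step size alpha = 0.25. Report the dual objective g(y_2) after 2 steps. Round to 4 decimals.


Dual ascent for LP: min 2*x1 + 2*x2, 4*x1 + 6*x2 = 19, 0 <= x_i <= 6
Step 1: y^k = 0.0, reduced costs: (2.0, 2.0)
  x^k = (0.0, 0.0), subgradient = b - a^T x = 19.0
  y^{k+1} = 0.0 + 0.25*19.0 = 4.75
Step 2: y^k = 4.75, reduced costs: (-17.0, -26.5)
  x^k = (6.0, 6.0), subgradient = b - a^T x = -41.0
  y^{k+1} = 4.75 + 0.25*-41.0 = -5.5
Dual objective at y_2 = -5.5: reduced costs (24.0, 35.0), box minimizer x = (0.0, 0.0)
g(y_2) = b*y + (c1 - a1*y)*x1 + (c2 - a2*y)*x2 = 19*(-5.5) + 24.0*0.0 + 35.0*0.0 = -104.5 + 0.0 + 0.0 = -104.5


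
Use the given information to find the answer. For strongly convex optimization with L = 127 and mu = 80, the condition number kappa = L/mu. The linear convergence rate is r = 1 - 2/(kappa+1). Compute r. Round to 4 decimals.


Step 1: Compute the condition number.
kappa = L/mu = 127/80 = 1.5875
Step 2: Compute the convergence rate.
r = 1 - 2/(kappa + 1) = 1 - 2*mu/(L + mu) = (L - mu)/(L + mu) = 47/207 = 0.2271


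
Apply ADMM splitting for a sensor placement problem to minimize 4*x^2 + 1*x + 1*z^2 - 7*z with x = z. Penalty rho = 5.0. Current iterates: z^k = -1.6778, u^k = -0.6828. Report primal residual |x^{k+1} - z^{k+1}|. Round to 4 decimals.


ADMM iteration with rho = 5.0, z^k = -1.6778, u^k = -0.6828
Step 1: x-update.
Minimize 4*x^2 + 1*x + (5.0/2)*(x + 1.6778 - 0.6828)^2
FOC: (2*4 + 5.0)*x = -1 + 5.0*(-1.6778 + 0.6828)
x^{k+1} = -0.4596
Step 2: z-update.
Minimize 1*z^2 - 7*z + (5.0/2)*(-0.4596 - z - 0.6828)^2
FOC: (2*1 + 5.0)*z = 7 + 5.0*(-0.4596 - 0.6828)
z^{k+1} = 0.184
Step 3: u-update.
u^{k+1} = -0.6828 - 0.4596 - 0.184 = -1.3264
Step 4: Primal residual = |-0.4596 - 0.184| = 0.6436


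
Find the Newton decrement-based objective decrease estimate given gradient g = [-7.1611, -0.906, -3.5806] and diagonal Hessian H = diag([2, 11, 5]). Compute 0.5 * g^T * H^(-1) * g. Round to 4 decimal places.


Step 1: H is diagonal, so H^(-1) * g = [-3.5806, -0.0824, -0.7161].
Step 2: g^T H^(-1) g = sum_i g_i^2 / H_ii
  = (-7.1611)^2/2 + (-0.906)^2/11 + (-3.5806)^2/5
  = 25.6407 + 0.0746 + 2.5641 = 28.2794
Step 3: Objective decrease = 0.5 * g^T H^(-1) g = 14.1397


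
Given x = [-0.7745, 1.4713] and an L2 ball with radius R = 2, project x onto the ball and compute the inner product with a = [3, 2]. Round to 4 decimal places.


Step 1: Compute ||x|| (intermediates to 6 decimals).
||x|| = sqrt((-0.7745)^2 + 1.4713^2) = 1.662701
Step 2: Project.
Since ||x|| <= R, proj = x (no scaling needed).
proj(x) = [-0.7745, 1.4713]
Step 3: Dot product.
a^T * proj(x) = 3*(-0.7745) + 2*1.4713 = 0.6191


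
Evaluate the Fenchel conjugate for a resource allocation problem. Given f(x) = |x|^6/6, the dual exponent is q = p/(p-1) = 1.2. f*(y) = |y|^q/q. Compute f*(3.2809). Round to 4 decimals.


The conjugate exponent q satisfies 1/p + 1/q = 1.
p = 6, so q = 6/(6 - 1) = 1.2
|y|^q = 3.2809^1.2 = 4.1609
f*(3.2809) = 4.1609 / 1.2 = 3.4675


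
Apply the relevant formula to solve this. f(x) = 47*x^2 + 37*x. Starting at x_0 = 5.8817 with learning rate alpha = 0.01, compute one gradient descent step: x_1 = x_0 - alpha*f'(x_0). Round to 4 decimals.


We compute the gradient at x_0 and apply the update.
f'(x) = 94*x + 37
f'(5.8817) = 94*5.8817 + 37 = 589.8798
x_1 = 5.8817 - 0.01*589.8798 = -0.0171


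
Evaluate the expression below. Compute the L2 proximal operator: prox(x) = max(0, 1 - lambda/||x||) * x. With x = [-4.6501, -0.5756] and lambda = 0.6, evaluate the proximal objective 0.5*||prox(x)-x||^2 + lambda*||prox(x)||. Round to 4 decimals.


Step 1: Compute ||x||.
||x|| = 4.6856
Step 2: Compute scaling factor.
scale = max(0, 1 - 0.6/4.6856) = 0.8719
Step 3: prox(x) = [-4.0546, -0.5019]
||prox(x)|| = 4.0856
Step 4: Proximal objective.
0.5*||prox-x||^2 = 0.18
lambda*||prox|| = 2.4514
Total = 2.6314


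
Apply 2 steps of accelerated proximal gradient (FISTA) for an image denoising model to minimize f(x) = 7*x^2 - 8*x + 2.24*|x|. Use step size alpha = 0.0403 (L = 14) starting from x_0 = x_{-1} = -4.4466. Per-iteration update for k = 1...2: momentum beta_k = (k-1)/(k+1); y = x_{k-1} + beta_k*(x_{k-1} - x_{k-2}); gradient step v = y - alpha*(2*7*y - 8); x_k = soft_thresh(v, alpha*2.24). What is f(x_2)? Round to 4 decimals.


FISTA on f(x) = 7*x^2 - 8*x + 2.24*|x|
L = 14, alpha = 0.0403
Iteration 1: beta = 0.0, y = -4.4466 + 0.0*(-4.4466 + 4.4466) = -4.4466
  grad(y) = -70.2524, v = y - alpha*grad = -1.6154
  prox(v) = soft_thresh(-1.6154, 0.0903) = -1.5252
Iteration 2: beta = 0.3333, y = -1.5252 + 0.3333*(-1.5252 + 4.4466) = -0.5513
  grad(y) = -15.7188, v = y - alpha*grad = 0.0821
  prox(v) = soft_thresh(0.0821, 0.0903) = 0.0
f(x_2) = 7*0.0^2 - 8*0.0 + 2.24*|0.0| = 0.0


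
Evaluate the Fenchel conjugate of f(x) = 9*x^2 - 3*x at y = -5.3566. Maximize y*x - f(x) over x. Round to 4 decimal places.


f*(y) = sup_x {y*x - a*x^2 - b*x} = sup_x {(y-b)*x - a*x^2}
FOC: (y - b) - 2a*x = 0 => x* = (y - b)/(2a)
x* = (-5.3566 + 3)/(2*9) = -0.1309
f*(-5.3566) = (y-b)^2/(4a) = (-5.3566 + 3)^2/(4*9)
= 5.5536/36 = 0.1543


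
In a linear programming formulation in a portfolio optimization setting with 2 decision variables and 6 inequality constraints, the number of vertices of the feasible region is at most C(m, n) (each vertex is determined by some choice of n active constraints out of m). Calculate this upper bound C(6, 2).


Each vertex corresponds to some choice of n active constraints out of m, so the number of vertices is at most C(m, n) = m! / (n!(m-n)!).
m = 6, n = 2
Numerator: 6 * 5
Denominator: 2! = 2
C(6, 2) = 15


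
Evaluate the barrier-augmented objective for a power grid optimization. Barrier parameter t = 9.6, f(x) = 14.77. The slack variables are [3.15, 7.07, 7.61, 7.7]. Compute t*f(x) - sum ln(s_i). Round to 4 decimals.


Step 1: Compute log-barrier.
ln values: [1.1474, 1.9559, 2.0295, 2.0412]
phi = -(1.1474 + 1.9559 + 2.0295 + 2.0412) = -7.1739
Step 2: Compute augmented objective.
t*f(x) = 9.6*14.77 = 141.792
Total = 141.792 - 7.1739 = 134.6181


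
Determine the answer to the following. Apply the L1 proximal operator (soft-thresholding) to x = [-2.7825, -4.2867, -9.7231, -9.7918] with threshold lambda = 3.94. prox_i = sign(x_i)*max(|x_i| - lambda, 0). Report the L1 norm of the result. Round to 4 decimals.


Soft-thresholding with lambda = 3.94:
prox(-2.7825) = sign(-2.7825)*max(|-2.7825| - 3.94, 0) = 0.0
prox(-4.2867) = sign(-4.2867)*max(|-4.2867| - 3.94, 0) = -0.3467
prox(-9.7231) = sign(-9.7231)*max(|-9.7231| - 3.94, 0) = -5.7831
prox(-9.7918) = sign(-9.7918)*max(|-9.7918| - 3.94, 0) = -5.8518
prox(x) = [0.0, -0.3467, -5.7831, -5.8518]
||prox(x)||_1 = 0.0 + 0.3467 + 5.7831 + 5.8518 = 11.9816


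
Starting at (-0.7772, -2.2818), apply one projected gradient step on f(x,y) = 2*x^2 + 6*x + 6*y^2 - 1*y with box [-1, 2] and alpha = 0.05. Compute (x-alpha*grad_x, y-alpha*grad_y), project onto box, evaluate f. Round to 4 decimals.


Step 1: Compute gradient at (-0.7772, -2.2818).
grad_x = 2*2*-0.7772 + 6 = 2.8912
grad_y = 2*6*-2.2818 - 1 = -28.3816
Step 2: Gradient step.
x_raw = -0.7772 - 0.05*2.8912 = -0.9218
y_raw = -2.2818 - 0.05*-28.3816 = -0.8627
Step 3: Project onto [-1, 2].
x_proj = clip(-0.9218) = -0.9218
y_proj = clip(-0.8627) = -0.8627
Step 4: Evaluate f.
f(-0.9218, -0.8627) = 1.4972


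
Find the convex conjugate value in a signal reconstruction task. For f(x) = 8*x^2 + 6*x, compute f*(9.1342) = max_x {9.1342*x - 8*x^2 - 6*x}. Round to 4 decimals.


f*(y) = sup_x {y*x - a*x^2 - b*x} = sup_x {(y-b)*x - a*x^2}
FOC: (y - b) - 2a*x = 0 => x* = (y - b)/(2a)
x* = (9.1342 - 6)/(2*8) = 0.1959
f*(9.1342) = (y-b)^2/(4a) = (9.1342 - 6)^2/(4*8)
= 9.8232/32 = 0.307


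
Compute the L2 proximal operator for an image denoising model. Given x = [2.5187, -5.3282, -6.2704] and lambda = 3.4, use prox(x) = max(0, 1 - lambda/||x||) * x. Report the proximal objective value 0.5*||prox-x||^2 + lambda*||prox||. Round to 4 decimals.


Step 1: Compute ||x||.
||x|| = 8.6053
Step 2: Compute scaling factor.
scale = max(0, 1 - 3.4/8.6053) = 0.6049
Step 3: prox(x) = [1.5236, -3.223, -3.7929]
||prox(x)|| = 5.2053
Step 4: Proximal objective.
0.5*||prox-x||^2 = 5.78
lambda*||prox|| = 17.698
Total = 23.4781
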